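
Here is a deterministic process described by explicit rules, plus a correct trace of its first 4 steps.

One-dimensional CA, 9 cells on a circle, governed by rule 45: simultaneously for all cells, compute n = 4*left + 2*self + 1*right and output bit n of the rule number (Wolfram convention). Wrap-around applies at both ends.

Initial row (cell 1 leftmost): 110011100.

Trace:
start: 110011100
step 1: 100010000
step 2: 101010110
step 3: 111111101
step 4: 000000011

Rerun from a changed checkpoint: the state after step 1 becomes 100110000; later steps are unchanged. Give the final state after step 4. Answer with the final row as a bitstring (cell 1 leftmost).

state after step 1 := 100110000
step 2: 100100110
step 3: 100100101
step 4: 000100111

000100111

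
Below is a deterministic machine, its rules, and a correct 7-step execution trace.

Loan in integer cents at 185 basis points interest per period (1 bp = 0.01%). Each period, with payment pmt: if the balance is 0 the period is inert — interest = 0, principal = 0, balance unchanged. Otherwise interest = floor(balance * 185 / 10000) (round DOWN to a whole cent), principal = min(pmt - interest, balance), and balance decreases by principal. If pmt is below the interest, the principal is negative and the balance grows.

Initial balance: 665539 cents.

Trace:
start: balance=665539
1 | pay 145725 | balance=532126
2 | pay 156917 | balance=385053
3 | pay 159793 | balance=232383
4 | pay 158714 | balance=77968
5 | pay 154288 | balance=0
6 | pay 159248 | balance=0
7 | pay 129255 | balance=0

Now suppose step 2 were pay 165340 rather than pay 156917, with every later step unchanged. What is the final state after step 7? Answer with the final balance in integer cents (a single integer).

0

(re-executing from step 2 with the substitution; state before step 2: balance=532126)
2 | pay 165340 | balance=376630
3 | pay 159793 | balance=223804
4 | pay 158714 | balance=69230
5 | pay 154288 | balance=0
6 | pay 159248 | balance=0
7 | pay 129255 | balance=0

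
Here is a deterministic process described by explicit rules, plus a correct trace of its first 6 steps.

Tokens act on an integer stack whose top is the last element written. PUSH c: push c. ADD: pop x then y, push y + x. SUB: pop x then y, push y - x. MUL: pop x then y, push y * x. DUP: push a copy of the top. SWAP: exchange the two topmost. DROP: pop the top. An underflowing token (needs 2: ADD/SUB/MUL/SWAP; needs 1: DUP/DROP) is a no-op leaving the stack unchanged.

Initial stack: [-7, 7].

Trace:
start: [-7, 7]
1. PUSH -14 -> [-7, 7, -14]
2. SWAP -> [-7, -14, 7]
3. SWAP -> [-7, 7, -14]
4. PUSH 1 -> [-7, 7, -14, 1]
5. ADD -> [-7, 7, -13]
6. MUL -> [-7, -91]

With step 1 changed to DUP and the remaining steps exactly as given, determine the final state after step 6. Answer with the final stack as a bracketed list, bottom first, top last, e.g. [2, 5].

[-7, 56]

(re-executing from step 1 with the substitution; state before step 1: [-7, 7])
1. DUP -> [-7, 7, 7]
2. SWAP -> [-7, 7, 7]
3. SWAP -> [-7, 7, 7]
4. PUSH 1 -> [-7, 7, 7, 1]
5. ADD -> [-7, 7, 8]
6. MUL -> [-7, 56]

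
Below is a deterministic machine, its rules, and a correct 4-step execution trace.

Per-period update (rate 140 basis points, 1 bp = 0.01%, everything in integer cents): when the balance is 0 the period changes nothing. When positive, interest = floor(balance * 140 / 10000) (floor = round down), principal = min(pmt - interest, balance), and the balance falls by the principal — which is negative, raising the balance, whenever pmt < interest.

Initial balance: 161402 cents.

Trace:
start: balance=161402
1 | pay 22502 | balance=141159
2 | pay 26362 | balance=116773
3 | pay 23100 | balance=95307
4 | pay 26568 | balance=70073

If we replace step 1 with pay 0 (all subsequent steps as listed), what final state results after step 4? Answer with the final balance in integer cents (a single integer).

(re-executing from step 1 with the substitution; state before step 1: balance=161402)
1 | pay 0 | balance=163661
2 | pay 26362 | balance=139590
3 | pay 23100 | balance=118444
4 | pay 26568 | balance=93534

93534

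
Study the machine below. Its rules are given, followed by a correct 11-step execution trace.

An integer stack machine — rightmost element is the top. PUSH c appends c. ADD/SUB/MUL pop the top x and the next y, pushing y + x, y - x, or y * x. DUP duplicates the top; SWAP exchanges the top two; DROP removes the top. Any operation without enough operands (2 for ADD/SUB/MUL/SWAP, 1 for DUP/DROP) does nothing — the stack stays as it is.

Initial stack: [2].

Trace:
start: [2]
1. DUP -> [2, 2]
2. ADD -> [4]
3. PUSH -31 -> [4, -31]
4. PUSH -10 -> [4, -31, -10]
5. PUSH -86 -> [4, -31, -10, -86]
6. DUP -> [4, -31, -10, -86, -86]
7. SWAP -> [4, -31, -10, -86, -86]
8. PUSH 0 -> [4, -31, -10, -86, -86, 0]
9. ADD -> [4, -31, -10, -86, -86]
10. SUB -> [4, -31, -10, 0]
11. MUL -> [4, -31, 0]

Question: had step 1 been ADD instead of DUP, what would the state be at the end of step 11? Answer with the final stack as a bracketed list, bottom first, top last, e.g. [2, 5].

(re-executing from step 1 with the substitution; state before step 1: [2])
1. ADD -> [2]
2. ADD -> [2]
3. PUSH -31 -> [2, -31]
4. PUSH -10 -> [2, -31, -10]
5. PUSH -86 -> [2, -31, -10, -86]
6. DUP -> [2, -31, -10, -86, -86]
7. SWAP -> [2, -31, -10, -86, -86]
8. PUSH 0 -> [2, -31, -10, -86, -86, 0]
9. ADD -> [2, -31, -10, -86, -86]
10. SUB -> [2, -31, -10, 0]
11. MUL -> [2, -31, 0]

[2, -31, 0]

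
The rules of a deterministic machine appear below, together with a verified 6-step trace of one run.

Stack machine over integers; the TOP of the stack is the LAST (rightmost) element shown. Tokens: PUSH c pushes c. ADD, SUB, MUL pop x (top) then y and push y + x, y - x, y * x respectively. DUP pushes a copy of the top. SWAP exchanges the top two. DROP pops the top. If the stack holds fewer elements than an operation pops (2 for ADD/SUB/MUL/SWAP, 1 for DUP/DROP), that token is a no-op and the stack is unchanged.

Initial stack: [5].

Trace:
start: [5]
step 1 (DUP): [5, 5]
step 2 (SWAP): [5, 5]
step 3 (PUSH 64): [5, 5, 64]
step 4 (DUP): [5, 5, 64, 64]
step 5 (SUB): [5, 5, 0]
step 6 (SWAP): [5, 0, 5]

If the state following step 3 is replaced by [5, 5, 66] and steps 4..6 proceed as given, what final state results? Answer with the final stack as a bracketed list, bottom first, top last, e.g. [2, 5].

[5, 0, 5]

state after step 3 := [5, 5, 66]
step 4 (DUP): [5, 5, 66, 66]
step 5 (SUB): [5, 5, 0]
step 6 (SWAP): [5, 0, 5]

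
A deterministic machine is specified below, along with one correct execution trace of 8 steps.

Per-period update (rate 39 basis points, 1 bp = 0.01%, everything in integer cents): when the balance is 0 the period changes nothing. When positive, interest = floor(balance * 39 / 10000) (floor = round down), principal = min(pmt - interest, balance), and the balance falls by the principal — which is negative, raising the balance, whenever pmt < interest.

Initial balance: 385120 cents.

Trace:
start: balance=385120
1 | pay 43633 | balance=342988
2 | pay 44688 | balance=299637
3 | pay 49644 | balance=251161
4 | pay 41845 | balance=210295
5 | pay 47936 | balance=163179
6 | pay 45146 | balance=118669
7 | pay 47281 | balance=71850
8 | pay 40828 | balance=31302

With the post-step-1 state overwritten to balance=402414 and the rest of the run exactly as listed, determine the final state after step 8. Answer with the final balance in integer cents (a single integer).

92370

state after step 1 := balance=402414
2 | pay 44688 | balance=359295
3 | pay 49644 | balance=311052
4 | pay 41845 | balance=270420
5 | pay 47936 | balance=223538
6 | pay 45146 | balance=179263
7 | pay 47281 | balance=132681
8 | pay 40828 | balance=92370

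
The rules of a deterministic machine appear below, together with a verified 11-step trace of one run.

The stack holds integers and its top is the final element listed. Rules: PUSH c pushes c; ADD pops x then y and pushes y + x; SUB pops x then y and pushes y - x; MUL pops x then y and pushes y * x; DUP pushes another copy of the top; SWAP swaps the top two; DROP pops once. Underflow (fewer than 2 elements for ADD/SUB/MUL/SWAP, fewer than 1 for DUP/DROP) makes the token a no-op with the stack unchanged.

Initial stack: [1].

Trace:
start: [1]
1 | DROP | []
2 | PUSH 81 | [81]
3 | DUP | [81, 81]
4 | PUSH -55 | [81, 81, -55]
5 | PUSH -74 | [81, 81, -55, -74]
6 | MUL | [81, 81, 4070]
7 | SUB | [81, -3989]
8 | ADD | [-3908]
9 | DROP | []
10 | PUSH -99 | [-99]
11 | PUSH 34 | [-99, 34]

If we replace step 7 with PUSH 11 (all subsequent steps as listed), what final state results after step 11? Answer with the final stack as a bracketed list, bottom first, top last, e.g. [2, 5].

(re-executing from step 7 with the substitution; state before step 7: [81, 81, 4070])
7 | PUSH 11 | [81, 81, 4070, 11]
8 | ADD | [81, 81, 4081]
9 | DROP | [81, 81]
10 | PUSH -99 | [81, 81, -99]
11 | PUSH 34 | [81, 81, -99, 34]

[81, 81, -99, 34]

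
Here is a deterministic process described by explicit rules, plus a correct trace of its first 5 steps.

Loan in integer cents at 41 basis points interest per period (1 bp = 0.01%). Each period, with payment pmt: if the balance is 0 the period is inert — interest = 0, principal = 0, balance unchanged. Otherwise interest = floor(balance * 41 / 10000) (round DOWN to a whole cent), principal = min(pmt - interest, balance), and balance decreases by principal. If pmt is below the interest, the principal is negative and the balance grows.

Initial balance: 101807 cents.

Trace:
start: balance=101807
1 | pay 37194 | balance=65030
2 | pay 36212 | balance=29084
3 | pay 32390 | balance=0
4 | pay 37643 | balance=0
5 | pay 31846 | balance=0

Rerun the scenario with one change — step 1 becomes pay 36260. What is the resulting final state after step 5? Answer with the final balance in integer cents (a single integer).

0

(re-executing from step 1 with the substitution; state before step 1: balance=101807)
1 | pay 36260 | balance=65964
2 | pay 36212 | balance=30022
3 | pay 32390 | balance=0
4 | pay 37643 | balance=0
5 | pay 31846 | balance=0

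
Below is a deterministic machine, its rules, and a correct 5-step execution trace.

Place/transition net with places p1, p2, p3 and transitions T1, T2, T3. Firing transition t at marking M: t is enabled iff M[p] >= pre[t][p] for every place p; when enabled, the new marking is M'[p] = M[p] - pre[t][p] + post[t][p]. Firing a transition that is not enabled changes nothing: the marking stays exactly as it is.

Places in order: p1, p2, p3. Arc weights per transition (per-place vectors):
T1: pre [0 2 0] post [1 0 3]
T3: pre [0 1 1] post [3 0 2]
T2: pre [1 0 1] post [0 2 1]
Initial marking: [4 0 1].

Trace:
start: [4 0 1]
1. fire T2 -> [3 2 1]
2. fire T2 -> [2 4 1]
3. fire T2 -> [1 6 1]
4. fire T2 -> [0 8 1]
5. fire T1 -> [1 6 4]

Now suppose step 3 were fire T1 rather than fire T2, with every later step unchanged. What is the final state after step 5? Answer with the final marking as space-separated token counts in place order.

(re-executing from step 3 with the substitution; state before step 3: [2 4 1])
3. fire T1 -> [3 2 4]
4. fire T2 -> [2 4 4]
5. fire T1 -> [3 2 7]

3 2 7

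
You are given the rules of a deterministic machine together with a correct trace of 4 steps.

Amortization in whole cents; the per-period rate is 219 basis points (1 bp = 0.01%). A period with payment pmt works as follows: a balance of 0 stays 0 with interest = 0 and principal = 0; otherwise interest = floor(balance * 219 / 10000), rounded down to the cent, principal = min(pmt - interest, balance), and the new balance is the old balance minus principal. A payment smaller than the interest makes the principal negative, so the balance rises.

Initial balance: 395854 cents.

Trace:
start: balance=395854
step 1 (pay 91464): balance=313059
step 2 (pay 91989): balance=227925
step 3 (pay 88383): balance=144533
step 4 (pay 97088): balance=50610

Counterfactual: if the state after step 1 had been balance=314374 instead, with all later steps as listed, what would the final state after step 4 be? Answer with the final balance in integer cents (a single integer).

52013

state after step 1 := balance=314374
step 2 (pay 91989): balance=229269
step 3 (pay 88383): balance=145906
step 4 (pay 97088): balance=52013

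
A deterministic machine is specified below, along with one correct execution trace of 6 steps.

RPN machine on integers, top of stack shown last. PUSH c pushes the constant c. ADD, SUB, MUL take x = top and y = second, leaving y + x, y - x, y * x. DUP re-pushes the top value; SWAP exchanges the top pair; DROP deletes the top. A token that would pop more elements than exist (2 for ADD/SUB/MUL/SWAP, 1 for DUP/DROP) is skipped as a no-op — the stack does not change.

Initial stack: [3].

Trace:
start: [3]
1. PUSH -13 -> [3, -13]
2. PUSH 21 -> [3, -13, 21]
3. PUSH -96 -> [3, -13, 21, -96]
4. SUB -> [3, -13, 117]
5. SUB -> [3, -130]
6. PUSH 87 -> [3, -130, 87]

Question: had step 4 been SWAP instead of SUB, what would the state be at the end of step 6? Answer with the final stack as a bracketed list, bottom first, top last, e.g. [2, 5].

(re-executing from step 4 with the substitution; state before step 4: [3, -13, 21, -96])
4. SWAP -> [3, -13, -96, 21]
5. SUB -> [3, -13, -117]
6. PUSH 87 -> [3, -13, -117, 87]

[3, -13, -117, 87]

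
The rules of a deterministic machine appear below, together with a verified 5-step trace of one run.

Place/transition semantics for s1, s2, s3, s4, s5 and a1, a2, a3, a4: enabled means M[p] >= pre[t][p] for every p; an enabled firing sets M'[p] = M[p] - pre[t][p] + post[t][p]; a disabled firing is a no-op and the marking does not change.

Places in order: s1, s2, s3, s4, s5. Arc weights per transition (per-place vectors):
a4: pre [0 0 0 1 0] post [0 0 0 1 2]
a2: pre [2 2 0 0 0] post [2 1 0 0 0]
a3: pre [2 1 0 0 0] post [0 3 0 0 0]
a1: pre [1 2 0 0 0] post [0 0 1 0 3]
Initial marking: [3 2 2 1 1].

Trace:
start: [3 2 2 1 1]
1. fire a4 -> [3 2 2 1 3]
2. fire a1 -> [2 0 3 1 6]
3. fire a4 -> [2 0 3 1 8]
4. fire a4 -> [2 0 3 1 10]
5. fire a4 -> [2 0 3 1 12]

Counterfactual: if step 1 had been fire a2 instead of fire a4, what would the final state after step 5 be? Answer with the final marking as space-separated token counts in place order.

3 1 2 1 7

(re-executing from step 1 with the substitution; state before step 1: [3 2 2 1 1])
1. fire a2 -> [3 1 2 1 1]
2. fire a1 -> [3 1 2 1 1]
3. fire a4 -> [3 1 2 1 3]
4. fire a4 -> [3 1 2 1 5]
5. fire a4 -> [3 1 2 1 7]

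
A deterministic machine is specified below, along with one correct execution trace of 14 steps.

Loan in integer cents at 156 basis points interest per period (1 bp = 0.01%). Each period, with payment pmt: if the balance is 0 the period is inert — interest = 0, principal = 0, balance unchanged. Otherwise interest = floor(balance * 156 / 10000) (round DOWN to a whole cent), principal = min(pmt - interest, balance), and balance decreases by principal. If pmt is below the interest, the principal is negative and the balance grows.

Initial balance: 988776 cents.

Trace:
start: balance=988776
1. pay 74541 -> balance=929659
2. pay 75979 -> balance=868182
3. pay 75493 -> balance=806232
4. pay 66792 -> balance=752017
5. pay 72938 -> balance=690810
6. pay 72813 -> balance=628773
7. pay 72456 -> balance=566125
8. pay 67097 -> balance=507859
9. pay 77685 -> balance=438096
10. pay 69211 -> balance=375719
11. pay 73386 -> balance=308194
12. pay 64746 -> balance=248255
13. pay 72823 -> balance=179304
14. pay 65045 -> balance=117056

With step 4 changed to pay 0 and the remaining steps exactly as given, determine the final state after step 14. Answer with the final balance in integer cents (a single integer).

(re-executing from step 4 with the substitution; state before step 4: balance=806232)
4. pay 0 -> balance=818809
5. pay 72938 -> balance=758644
6. pay 72813 -> balance=697665
7. pay 72456 -> balance=636092
8. pay 67097 -> balance=578918
9. pay 77685 -> balance=510264
10. pay 69211 -> balance=449013
11. pay 73386 -> balance=382631
12. pay 64746 -> balance=323854
13. pay 72823 -> balance=256083
14. pay 65045 -> balance=195032

195032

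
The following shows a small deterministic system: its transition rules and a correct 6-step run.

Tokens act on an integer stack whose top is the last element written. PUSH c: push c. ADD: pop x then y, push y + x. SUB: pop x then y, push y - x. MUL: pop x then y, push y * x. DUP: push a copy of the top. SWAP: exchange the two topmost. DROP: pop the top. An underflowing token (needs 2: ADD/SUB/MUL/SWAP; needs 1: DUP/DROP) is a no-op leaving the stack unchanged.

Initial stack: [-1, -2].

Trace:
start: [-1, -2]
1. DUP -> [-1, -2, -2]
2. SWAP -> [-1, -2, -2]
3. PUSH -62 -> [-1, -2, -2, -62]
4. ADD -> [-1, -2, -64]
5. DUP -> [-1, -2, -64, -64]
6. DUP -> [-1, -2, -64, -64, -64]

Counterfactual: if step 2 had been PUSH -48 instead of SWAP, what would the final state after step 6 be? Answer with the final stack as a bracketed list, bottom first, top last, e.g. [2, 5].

[-1, -2, -2, -110, -110, -110]

(re-executing from step 2 with the substitution; state before step 2: [-1, -2, -2])
2. PUSH -48 -> [-1, -2, -2, -48]
3. PUSH -62 -> [-1, -2, -2, -48, -62]
4. ADD -> [-1, -2, -2, -110]
5. DUP -> [-1, -2, -2, -110, -110]
6. DUP -> [-1, -2, -2, -110, -110, -110]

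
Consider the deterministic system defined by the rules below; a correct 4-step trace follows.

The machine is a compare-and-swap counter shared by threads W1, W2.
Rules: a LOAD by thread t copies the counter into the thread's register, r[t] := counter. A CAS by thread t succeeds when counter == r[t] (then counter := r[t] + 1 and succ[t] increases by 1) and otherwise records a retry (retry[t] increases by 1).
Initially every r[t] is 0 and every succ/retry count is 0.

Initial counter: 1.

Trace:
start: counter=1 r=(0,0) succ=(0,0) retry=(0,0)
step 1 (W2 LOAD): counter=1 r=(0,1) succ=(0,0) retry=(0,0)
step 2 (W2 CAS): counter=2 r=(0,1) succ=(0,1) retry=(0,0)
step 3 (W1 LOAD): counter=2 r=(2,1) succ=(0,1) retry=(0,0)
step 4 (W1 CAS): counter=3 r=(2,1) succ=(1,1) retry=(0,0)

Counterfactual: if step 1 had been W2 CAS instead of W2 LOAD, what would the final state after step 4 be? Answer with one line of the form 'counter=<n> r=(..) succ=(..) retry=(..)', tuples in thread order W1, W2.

(re-executing from step 1 with the substitution; state before step 1: counter=1 r=(0,0) succ=(0,0) retry=(0,0))
step 1 (W2 CAS): counter=1 r=(0,0) succ=(0,0) retry=(0,1)
step 2 (W2 CAS): counter=1 r=(0,0) succ=(0,0) retry=(0,2)
step 3 (W1 LOAD): counter=1 r=(1,0) succ=(0,0) retry=(0,2)
step 4 (W1 CAS): counter=2 r=(1,0) succ=(1,0) retry=(0,2)

counter=2 r=(1,0) succ=(1,0) retry=(0,2)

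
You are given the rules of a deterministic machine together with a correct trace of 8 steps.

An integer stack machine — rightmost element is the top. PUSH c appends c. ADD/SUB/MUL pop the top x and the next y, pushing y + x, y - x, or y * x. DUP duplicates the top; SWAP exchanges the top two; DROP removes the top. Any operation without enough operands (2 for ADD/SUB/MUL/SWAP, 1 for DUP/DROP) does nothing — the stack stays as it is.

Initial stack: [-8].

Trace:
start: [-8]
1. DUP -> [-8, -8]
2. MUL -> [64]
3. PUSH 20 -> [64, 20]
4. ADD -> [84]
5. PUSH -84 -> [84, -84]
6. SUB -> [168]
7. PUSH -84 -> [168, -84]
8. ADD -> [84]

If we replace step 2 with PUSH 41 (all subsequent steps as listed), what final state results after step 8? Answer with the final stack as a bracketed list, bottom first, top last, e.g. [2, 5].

[-8, -8, 61]

(re-executing from step 2 with the substitution; state before step 2: [-8, -8])
2. PUSH 41 -> [-8, -8, 41]
3. PUSH 20 -> [-8, -8, 41, 20]
4. ADD -> [-8, -8, 61]
5. PUSH -84 -> [-8, -8, 61, -84]
6. SUB -> [-8, -8, 145]
7. PUSH -84 -> [-8, -8, 145, -84]
8. ADD -> [-8, -8, 61]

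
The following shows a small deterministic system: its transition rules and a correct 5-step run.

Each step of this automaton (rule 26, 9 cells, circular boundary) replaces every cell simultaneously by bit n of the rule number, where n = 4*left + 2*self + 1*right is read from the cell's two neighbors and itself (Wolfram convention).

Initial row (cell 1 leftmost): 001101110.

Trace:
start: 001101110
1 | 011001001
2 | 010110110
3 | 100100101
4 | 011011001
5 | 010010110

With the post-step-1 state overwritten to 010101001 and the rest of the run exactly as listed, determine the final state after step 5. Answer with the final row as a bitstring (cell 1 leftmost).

010110101

state after step 1 := 010101001
2 | 000000110
3 | 000001101
4 | 100011000
5 | 010110101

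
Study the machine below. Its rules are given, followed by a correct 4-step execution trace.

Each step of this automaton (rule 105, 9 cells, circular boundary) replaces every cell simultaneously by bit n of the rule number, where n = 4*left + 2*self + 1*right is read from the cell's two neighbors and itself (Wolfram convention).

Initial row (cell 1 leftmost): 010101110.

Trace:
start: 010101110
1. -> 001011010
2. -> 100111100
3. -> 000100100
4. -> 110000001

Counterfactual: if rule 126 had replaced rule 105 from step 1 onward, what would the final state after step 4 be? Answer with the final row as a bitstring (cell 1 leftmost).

100111111

(re-executing steps 1..4 under rule 126; state before step 1: 010101110)
1. -> 111111011
2. -> 000001110
3. -> 000011011
4. -> 100111111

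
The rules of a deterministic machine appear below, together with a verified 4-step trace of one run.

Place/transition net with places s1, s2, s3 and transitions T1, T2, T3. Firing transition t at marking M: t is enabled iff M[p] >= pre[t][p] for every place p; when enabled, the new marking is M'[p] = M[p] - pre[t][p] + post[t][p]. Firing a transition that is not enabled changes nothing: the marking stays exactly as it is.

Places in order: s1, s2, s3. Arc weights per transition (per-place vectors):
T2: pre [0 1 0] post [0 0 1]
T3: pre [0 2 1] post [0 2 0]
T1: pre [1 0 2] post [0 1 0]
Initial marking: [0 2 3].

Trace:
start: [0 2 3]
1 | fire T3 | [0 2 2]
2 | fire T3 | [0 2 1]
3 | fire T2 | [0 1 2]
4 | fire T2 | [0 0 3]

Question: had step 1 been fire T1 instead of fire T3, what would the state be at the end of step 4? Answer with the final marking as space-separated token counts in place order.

0 0 4

(re-executing from step 1 with the substitution; state before step 1: [0 2 3])
1 | fire T1 | [0 2 3]
2 | fire T3 | [0 2 2]
3 | fire T2 | [0 1 3]
4 | fire T2 | [0 0 4]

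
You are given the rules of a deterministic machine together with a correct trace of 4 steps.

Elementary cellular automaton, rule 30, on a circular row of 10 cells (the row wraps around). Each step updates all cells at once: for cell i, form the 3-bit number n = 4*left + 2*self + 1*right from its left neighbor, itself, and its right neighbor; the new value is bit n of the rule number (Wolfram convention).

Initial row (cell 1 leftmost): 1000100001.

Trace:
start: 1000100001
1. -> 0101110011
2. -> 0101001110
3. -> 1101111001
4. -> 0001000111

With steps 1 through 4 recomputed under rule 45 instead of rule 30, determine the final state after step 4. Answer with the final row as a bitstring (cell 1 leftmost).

(re-executing steps 1..4 under rule 45; state before step 1: 1000100001)
1. -> 0010101101
2. -> 0011111011
3. -> 0010000110
4. -> 1010110100

1010110100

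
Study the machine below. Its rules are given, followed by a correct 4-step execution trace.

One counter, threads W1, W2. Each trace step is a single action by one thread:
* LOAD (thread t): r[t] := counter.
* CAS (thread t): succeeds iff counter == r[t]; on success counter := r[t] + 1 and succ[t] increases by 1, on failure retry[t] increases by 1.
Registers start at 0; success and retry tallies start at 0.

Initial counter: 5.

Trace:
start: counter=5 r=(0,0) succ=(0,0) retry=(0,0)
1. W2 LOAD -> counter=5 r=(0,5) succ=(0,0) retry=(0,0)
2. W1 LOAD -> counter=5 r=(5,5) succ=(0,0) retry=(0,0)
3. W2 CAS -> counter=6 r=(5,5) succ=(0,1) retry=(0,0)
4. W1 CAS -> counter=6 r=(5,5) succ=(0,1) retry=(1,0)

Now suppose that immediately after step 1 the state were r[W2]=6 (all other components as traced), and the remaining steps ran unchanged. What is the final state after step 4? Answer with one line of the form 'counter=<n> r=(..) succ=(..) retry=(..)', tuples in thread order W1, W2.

state after step 1 := counter=5 r=(0,6) succ=(0,0) retry=(0,0)
2. W1 LOAD -> counter=5 r=(5,6) succ=(0,0) retry=(0,0)
3. W2 CAS -> counter=5 r=(5,6) succ=(0,0) retry=(0,1)
4. W1 CAS -> counter=6 r=(5,6) succ=(1,0) retry=(0,1)

counter=6 r=(5,6) succ=(1,0) retry=(0,1)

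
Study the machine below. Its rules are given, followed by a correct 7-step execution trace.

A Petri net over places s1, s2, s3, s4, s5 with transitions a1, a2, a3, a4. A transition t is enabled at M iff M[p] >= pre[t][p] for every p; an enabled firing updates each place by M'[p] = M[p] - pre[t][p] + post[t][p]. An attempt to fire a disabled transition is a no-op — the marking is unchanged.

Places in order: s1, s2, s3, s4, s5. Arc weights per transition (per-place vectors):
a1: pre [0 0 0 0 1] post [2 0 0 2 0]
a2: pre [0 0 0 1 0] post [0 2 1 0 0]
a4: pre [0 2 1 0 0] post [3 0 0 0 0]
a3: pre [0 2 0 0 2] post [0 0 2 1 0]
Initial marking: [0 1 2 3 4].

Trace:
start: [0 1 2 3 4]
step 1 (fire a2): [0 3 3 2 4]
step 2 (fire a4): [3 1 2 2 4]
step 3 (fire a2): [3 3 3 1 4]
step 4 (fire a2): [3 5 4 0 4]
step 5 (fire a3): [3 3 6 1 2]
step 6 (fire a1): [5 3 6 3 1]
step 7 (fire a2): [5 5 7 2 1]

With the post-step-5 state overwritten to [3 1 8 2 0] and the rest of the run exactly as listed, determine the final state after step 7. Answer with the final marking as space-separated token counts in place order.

3 3 9 1 0

state after step 5 := [3 1 8 2 0]
step 6 (fire a1): [3 1 8 2 0]
step 7 (fire a2): [3 3 9 1 0]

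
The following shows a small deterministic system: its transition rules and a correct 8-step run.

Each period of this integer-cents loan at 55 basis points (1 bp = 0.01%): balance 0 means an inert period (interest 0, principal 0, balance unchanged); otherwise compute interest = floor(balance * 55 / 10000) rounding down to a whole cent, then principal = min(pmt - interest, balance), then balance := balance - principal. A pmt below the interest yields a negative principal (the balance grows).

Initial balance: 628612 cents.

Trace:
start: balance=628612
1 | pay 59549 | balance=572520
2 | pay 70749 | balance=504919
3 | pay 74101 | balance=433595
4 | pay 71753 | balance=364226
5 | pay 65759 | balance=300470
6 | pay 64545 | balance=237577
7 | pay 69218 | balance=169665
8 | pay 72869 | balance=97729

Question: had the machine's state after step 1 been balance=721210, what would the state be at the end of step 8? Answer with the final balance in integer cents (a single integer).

state after step 1 := balance=721210
2 | pay 70749 | balance=654427
3 | pay 74101 | balance=583925
4 | pay 71753 | balance=515383
5 | pay 65759 | balance=452458
6 | pay 64545 | balance=390401
7 | pay 69218 | balance=323330
8 | pay 72869 | balance=252239

252239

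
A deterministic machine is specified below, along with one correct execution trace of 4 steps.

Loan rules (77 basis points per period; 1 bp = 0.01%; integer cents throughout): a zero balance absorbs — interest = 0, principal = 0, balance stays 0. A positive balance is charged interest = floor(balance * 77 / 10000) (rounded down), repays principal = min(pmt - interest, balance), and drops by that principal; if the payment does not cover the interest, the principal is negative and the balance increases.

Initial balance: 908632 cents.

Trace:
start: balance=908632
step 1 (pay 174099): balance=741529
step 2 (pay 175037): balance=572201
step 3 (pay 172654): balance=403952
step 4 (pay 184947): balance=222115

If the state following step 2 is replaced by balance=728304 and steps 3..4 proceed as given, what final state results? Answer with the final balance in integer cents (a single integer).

state after step 2 := balance=728304
step 3 (pay 172654): balance=561257
step 4 (pay 184947): balance=380631

380631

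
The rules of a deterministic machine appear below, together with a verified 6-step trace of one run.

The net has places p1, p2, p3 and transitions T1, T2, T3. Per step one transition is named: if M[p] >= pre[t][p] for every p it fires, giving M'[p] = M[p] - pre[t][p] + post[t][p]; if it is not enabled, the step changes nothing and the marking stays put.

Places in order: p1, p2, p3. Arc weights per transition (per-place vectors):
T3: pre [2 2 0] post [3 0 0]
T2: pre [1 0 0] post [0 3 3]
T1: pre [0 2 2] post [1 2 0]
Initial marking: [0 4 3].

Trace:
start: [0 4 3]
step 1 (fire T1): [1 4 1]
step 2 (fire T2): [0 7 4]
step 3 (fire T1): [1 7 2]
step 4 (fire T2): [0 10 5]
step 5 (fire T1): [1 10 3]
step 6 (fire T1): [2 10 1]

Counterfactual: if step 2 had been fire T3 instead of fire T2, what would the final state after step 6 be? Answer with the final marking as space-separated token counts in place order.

2 7 0

(re-executing from step 2 with the substitution; state before step 2: [1 4 1])
step 2 (fire T3): [1 4 1]
step 3 (fire T1): [1 4 1]
step 4 (fire T2): [0 7 4]
step 5 (fire T1): [1 7 2]
step 6 (fire T1): [2 7 0]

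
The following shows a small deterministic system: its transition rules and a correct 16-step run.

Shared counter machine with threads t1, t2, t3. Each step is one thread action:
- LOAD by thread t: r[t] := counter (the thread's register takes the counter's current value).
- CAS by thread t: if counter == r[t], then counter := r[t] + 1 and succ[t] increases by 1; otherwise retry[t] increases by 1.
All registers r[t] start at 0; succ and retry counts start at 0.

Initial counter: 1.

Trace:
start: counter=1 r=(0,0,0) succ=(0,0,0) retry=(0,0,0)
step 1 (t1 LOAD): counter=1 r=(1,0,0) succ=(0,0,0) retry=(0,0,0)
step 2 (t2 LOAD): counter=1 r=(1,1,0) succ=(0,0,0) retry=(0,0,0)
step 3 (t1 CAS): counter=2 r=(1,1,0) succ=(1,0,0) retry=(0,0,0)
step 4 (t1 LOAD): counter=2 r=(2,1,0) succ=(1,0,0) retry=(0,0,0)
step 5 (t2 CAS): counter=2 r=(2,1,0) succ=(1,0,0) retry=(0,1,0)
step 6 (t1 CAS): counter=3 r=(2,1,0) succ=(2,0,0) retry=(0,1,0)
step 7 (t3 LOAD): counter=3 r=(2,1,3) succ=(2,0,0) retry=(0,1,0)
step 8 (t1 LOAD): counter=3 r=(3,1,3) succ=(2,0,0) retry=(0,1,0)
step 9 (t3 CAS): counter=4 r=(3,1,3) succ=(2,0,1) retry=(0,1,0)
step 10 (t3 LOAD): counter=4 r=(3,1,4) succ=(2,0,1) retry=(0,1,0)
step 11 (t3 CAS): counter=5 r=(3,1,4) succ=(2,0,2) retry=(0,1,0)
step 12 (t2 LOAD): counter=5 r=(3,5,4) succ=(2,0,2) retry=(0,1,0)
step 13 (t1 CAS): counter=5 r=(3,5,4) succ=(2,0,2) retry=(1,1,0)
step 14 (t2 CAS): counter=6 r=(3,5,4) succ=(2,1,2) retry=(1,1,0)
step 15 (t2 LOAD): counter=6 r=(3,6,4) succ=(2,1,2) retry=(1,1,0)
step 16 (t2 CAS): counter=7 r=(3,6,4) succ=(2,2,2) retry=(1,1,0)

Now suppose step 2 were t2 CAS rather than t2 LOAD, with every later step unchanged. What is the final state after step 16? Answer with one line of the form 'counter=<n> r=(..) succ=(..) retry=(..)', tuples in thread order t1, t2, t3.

counter=7 r=(3,6,4) succ=(2,2,2) retry=(1,2,0)

(re-executing from step 2 with the substitution; state before step 2: counter=1 r=(1,0,0) succ=(0,0,0) retry=(0,0,0))
step 2 (t2 CAS): counter=1 r=(1,0,0) succ=(0,0,0) retry=(0,1,0)
step 3 (t1 CAS): counter=2 r=(1,0,0) succ=(1,0,0) retry=(0,1,0)
step 4 (t1 LOAD): counter=2 r=(2,0,0) succ=(1,0,0) retry=(0,1,0)
step 5 (t2 CAS): counter=2 r=(2,0,0) succ=(1,0,0) retry=(0,2,0)
step 6 (t1 CAS): counter=3 r=(2,0,0) succ=(2,0,0) retry=(0,2,0)
step 7 (t3 LOAD): counter=3 r=(2,0,3) succ=(2,0,0) retry=(0,2,0)
step 8 (t1 LOAD): counter=3 r=(3,0,3) succ=(2,0,0) retry=(0,2,0)
step 9 (t3 CAS): counter=4 r=(3,0,3) succ=(2,0,1) retry=(0,2,0)
step 10 (t3 LOAD): counter=4 r=(3,0,4) succ=(2,0,1) retry=(0,2,0)
step 11 (t3 CAS): counter=5 r=(3,0,4) succ=(2,0,2) retry=(0,2,0)
step 12 (t2 LOAD): counter=5 r=(3,5,4) succ=(2,0,2) retry=(0,2,0)
step 13 (t1 CAS): counter=5 r=(3,5,4) succ=(2,0,2) retry=(1,2,0)
step 14 (t2 CAS): counter=6 r=(3,5,4) succ=(2,1,2) retry=(1,2,0)
step 15 (t2 LOAD): counter=6 r=(3,6,4) succ=(2,1,2) retry=(1,2,0)
step 16 (t2 CAS): counter=7 r=(3,6,4) succ=(2,2,2) retry=(1,2,0)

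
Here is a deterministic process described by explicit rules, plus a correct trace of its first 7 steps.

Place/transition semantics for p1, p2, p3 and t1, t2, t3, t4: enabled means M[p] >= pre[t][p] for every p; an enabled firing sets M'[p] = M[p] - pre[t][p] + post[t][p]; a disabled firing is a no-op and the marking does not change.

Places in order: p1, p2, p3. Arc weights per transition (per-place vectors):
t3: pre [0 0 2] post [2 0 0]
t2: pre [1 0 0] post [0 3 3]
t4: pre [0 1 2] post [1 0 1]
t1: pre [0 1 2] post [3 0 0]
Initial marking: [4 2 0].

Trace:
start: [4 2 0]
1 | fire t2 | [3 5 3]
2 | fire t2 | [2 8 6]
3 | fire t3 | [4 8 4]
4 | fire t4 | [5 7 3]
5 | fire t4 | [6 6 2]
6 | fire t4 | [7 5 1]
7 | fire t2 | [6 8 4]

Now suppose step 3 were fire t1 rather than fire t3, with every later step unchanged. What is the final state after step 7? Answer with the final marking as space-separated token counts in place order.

7 7 4

(re-executing from step 3 with the substitution; state before step 3: [2 8 6])
3 | fire t1 | [5 7 4]
4 | fire t4 | [6 6 3]
5 | fire t4 | [7 5 2]
6 | fire t4 | [8 4 1]
7 | fire t2 | [7 7 4]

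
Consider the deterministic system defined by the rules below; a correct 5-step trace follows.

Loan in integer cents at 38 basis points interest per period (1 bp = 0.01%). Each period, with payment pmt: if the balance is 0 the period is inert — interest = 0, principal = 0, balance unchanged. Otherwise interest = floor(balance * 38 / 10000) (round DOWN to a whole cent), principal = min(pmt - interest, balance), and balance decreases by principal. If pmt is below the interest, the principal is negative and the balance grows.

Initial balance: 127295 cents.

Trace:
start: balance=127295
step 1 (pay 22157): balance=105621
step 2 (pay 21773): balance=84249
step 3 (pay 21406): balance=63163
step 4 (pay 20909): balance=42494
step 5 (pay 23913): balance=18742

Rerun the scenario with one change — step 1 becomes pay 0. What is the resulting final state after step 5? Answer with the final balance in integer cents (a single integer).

41236

(re-executing from step 1 with the substitution; state before step 1: balance=127295)
step 1 (pay 0): balance=127778
step 2 (pay 21773): balance=106490
step 3 (pay 21406): balance=85488
step 4 (pay 20909): balance=64903
step 5 (pay 23913): balance=41236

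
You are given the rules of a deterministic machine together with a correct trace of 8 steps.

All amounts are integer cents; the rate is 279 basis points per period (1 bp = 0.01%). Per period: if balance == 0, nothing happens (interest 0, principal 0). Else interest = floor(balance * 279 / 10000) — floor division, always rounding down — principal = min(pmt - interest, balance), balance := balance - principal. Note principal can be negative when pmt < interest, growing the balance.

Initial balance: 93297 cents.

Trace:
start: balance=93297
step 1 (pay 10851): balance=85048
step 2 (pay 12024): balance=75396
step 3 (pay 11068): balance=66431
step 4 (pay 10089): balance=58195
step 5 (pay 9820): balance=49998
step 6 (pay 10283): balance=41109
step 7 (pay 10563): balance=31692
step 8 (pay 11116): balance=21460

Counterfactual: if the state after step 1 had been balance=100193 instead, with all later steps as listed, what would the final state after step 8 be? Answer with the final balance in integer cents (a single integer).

state after step 1 := balance=100193
step 2 (pay 12024): balance=90964
step 3 (pay 11068): balance=82433
step 4 (pay 10089): balance=74643
step 5 (pay 9820): balance=66905
step 6 (pay 10283): balance=58488
step 7 (pay 10563): balance=49556
step 8 (pay 11116): balance=39822

39822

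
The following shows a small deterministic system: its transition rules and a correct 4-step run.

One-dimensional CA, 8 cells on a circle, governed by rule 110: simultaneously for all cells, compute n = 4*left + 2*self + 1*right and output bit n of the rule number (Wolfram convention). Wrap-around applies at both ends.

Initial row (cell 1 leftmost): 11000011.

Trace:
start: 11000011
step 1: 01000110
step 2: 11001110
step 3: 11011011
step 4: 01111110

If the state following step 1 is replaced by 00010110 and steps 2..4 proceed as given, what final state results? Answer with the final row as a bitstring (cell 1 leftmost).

state after step 1 := 00010110
step 2: 00111110
step 3: 01100010
step 4: 11100110

11100110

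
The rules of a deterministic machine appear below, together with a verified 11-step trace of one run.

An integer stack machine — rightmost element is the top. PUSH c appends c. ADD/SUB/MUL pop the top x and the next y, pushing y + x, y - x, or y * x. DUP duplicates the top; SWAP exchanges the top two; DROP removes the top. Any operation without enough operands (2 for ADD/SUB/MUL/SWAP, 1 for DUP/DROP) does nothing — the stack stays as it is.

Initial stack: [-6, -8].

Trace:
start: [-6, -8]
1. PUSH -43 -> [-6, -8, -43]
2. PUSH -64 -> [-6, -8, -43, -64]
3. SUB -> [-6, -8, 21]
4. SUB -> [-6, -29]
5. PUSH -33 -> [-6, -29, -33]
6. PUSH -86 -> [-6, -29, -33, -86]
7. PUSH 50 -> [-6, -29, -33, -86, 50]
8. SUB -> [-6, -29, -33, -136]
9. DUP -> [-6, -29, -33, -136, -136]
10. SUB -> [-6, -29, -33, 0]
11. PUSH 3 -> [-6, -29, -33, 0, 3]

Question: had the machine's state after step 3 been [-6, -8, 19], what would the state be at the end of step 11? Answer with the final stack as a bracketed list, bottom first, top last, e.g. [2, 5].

[-6, -27, -33, 0, 3]

state after step 3 := [-6, -8, 19]
4. SUB -> [-6, -27]
5. PUSH -33 -> [-6, -27, -33]
6. PUSH -86 -> [-6, -27, -33, -86]
7. PUSH 50 -> [-6, -27, -33, -86, 50]
8. SUB -> [-6, -27, -33, -136]
9. DUP -> [-6, -27, -33, -136, -136]
10. SUB -> [-6, -27, -33, 0]
11. PUSH 3 -> [-6, -27, -33, 0, 3]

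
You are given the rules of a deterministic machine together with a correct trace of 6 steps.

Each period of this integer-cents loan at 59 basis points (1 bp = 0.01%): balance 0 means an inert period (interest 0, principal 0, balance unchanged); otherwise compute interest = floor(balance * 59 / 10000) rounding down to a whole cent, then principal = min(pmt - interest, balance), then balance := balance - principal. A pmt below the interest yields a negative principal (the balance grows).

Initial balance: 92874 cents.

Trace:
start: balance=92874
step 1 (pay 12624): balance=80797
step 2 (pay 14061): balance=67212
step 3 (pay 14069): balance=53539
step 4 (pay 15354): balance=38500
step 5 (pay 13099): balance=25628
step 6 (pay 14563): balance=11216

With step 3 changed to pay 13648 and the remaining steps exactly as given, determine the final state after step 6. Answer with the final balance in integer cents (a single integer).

(re-executing from step 3 with the substitution; state before step 3: balance=67212)
step 3 (pay 13648): balance=53960
step 4 (pay 15354): balance=38924
step 5 (pay 13099): balance=26054
step 6 (pay 14563): balance=11644

11644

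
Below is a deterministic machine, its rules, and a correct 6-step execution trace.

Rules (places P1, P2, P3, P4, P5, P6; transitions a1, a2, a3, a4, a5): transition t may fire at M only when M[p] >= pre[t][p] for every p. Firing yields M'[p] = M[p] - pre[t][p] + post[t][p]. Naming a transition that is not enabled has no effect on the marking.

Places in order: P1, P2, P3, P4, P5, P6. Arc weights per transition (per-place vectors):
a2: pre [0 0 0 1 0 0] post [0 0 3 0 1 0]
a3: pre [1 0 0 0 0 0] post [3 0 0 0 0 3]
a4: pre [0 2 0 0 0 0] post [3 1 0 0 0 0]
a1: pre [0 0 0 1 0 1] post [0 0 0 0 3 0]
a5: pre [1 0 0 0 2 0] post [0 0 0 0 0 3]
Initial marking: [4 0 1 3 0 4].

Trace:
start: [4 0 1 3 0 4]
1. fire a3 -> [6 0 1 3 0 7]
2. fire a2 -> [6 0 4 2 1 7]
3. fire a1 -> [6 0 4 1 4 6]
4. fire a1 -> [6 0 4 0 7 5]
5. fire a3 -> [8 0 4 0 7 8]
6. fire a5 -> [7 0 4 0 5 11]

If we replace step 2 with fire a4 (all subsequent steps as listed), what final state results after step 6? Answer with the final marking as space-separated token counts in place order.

(re-executing from step 2 with the substitution; state before step 2: [6 0 1 3 0 7])
2. fire a4 -> [6 0 1 3 0 7]
3. fire a1 -> [6 0 1 2 3 6]
4. fire a1 -> [6 0 1 1 6 5]
5. fire a3 -> [8 0 1 1 6 8]
6. fire a5 -> [7 0 1 1 4 11]

7 0 1 1 4 11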